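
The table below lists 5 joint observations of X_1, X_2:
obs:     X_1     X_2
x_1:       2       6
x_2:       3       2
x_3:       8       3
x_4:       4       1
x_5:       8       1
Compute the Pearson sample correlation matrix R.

Step 1 — column means:
  mean(X_1) = (2 + 3 + 8 + 4 + 8) / 5 = 25/5 = 5
  mean(X_2) = (6 + 2 + 3 + 1 + 1) / 5 = 13/5 = 2.6

Step 2 — sample variances and covariances s[i,j] = (1/(n-1)) · Σ_k (x_{k,i} - mean_i) · (x_{k,j} - mean_j), with n-1 = 4:
  s[X_1,X_1] = ((-3)·(-3) + (-2)·(-2) + (3)·(3) + (-1)·(-1) + (3)·(3)) / 4 = 32/4 = 8
  s[X_1,X_2] = ((-3)·(3.4) + (-2)·(-0.6) + (3)·(0.4) + (-1)·(-1.6) + (3)·(-1.6)) / 4 = -11/4 = -2.75
  s[X_2,X_2] = ((3.4)·(3.4) + (-0.6)·(-0.6) + (0.4)·(0.4) + (-1.6)·(-1.6) + (-1.6)·(-1.6)) / 4 = 17.2/4 = 4.3
  Sample standard deviations s_i = √(s[i,i]):
  s(X_1) = √(8) = 2.8284
  s(X_2) = √(4.3) = 2.0736

Step 3 — r_{ij} = s_{ij} / (s_i · s_j):
  r[X_1,X_1] = 1 (diagonal).
  r[X_1,X_2] = -2.75 / (2.8284 · 2.0736) = -2.75 / 5.8652 = -0.4689
  r[X_2,X_2] = 1 (diagonal).

R is symmetric with unit diagonal. Assembling:

R = [[1, -0.4689],
 [-0.4689, 1]]


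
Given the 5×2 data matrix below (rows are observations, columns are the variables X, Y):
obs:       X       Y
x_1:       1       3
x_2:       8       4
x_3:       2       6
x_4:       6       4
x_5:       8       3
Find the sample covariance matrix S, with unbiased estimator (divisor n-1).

Step 1 — column means:
  mean(X) = (1 + 8 + 2 + 6 + 8) / 5 = 25/5 = 5
  mean(Y) = (3 + 4 + 6 + 4 + 3) / 5 = 20/5 = 4

Step 2 — sample covariance S[i,j] = (1/(n-1)) · Σ_k (x_{k,i} - mean_i) · (x_{k,j} - mean_j), with n-1 = 4.
  S[X,X] = ((-4)·(-4) + (3)·(3) + (-3)·(-3) + (1)·(1) + (3)·(3)) / 4 = 44/4 = 11
  S[X,Y] = ((-4)·(-1) + (3)·(0) + (-3)·(2) + (1)·(0) + (3)·(-1)) / 4 = -5/4 = -1.25
  S[Y,Y] = ((-1)·(-1) + (0)·(0) + (2)·(2) + (0)·(0) + (-1)·(-1)) / 4 = 6/4 = 1.5

S is symmetric (S[j,i] = S[i,j]). Assembling:

S = [[11, -1.25],
 [-1.25, 1.5]]


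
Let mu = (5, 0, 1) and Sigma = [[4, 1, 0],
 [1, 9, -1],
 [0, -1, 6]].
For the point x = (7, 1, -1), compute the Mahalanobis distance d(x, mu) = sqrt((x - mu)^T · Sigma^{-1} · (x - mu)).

Step 1 — centre the observation: (x - mu) = (2, 1, -2).

Step 2 — invert Sigma (cofactor / det for 3×3, or solve directly):
  Sigma^{-1} = [[0.2573, -0.0291, -0.0049],
 [-0.0291, 0.1165, 0.0194],
 [-0.0049, 0.0194, 0.1699]].

Step 3 — form the quadratic (x - mu)^T · Sigma^{-1} · (x - mu):
  Sigma^{-1} · (x - mu) = (0.4951, 0.0194, -0.3301).
  (x - mu)^T · [Sigma^{-1} · (x - mu)] = (2)·(0.4951) + (1)·(0.0194) + (-2)·(-0.3301) = 1.6699.

Step 4 — take square root: d = √(1.6699) ≈ 1.2922.

d(x, mu) = √(1.6699) ≈ 1.2922


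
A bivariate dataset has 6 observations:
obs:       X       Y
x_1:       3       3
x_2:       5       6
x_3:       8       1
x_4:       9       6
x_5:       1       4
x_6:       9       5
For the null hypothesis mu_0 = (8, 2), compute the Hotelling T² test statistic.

Step 1 — sample mean vector:
  mean(X) = (3 + 5 + 8 + 9 + 1 + 9) / 6 = 35/6 = 5.8333
  mean(Y) = (3 + 6 + 1 + 6 + 4 + 5) / 6 = 25/6 = 4.1667
  x̄ = (5.8333, 4.1667),  deviation x̄ - mu_0 = (5.8333, 4.1667) - (8, 2) = (-2.1667, 2.1667).

Step 2 — sample covariance matrix, S[i,j] = (1/(n-1)) · Σ_k (x_{k,i} - mean_i) · (x_{k,j} - mean_j), divisor n-1 = 5:
  S[X,X] = ((-2.8333)·(-2.8333) + (-0.8333)·(-0.8333) + (2.1667)·(2.1667) + (3.1667)·(3.1667) + (-4.8333)·(-4.8333) + (3.1667)·(3.1667)) / 5 = 56.8333/5 = 11.3667
  S[X,Y] = ((-2.8333)·(-1.1667) + (-0.8333)·(1.8333) + (2.1667)·(-3.1667) + (3.1667)·(1.8333) + (-4.8333)·(-0.1667) + (3.1667)·(0.8333)) / 5 = 4.1667/5 = 0.8333
  S[Y,Y] = ((-1.1667)·(-1.1667) + (1.8333)·(1.8333) + (-3.1667)·(-3.1667) + (1.8333)·(1.8333) + (-0.1667)·(-0.1667) + (0.8333)·(0.8333)) / 5 = 18.8333/5 = 3.7667
  S = [[11.3667, 0.8333],
 [0.8333, 3.7667]].

Step 3 — invert S. det(S) = 11.3667·3.7667 - (0.8333)² = 42.12.
  S^{-1} = (1/det) · [[d, -b], [-b, a]] = [[0.0894, -0.0198],
 [-0.0198, 0.2699]].

Step 4 — quadratic form (x̄ - mu_0)^T · S^{-1} · (x̄ - mu_0):
  S^{-1} · (x̄ - mu_0) = (-0.2366, 0.6276),
  (x̄ - mu_0)^T · [...] = (-2.1667)·(-0.2366) + (2.1667)·(0.6276) = 1.8724.

Step 5 — scale by n: T² = 6 · 1.8724 = 11.2346.

T² ≈ 11.2346


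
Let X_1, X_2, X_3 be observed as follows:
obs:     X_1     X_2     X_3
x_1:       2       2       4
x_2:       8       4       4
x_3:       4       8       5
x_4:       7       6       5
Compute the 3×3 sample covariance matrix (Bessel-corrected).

Step 1 — column means:
  mean(X_1) = (2 + 8 + 4 + 7) / 4 = 21/4 = 5.25
  mean(X_2) = (2 + 4 + 8 + 6) / 4 = 20/4 = 5
  mean(X_3) = (4 + 4 + 5 + 5) / 4 = 18/4 = 4.5

Step 2 — sample covariance S[i,j] = (1/(n-1)) · Σ_k (x_{k,i} - mean_i) · (x_{k,j} - mean_j), with n-1 = 3.
  S[X_1,X_1] = ((-3.25)·(-3.25) + (2.75)·(2.75) + (-1.25)·(-1.25) + (1.75)·(1.75)) / 3 = 22.75/3 = 7.5833
  S[X_1,X_2] = ((-3.25)·(-3) + (2.75)·(-1) + (-1.25)·(3) + (1.75)·(1)) / 3 = 5/3 = 1.6667
  S[X_1,X_3] = ((-3.25)·(-0.5) + (2.75)·(-0.5) + (-1.25)·(0.5) + (1.75)·(0.5)) / 3 = 0.5/3 = 0.1667
  S[X_2,X_2] = ((-3)·(-3) + (-1)·(-1) + (3)·(3) + (1)·(1)) / 3 = 20/3 = 6.6667
  S[X_2,X_3] = ((-3)·(-0.5) + (-1)·(-0.5) + (3)·(0.5) + (1)·(0.5)) / 3 = 4/3 = 1.3333
  S[X_3,X_3] = ((-0.5)·(-0.5) + (-0.5)·(-0.5) + (0.5)·(0.5) + (0.5)·(0.5)) / 3 = 1/3 = 0.3333

S is symmetric (S[j,i] = S[i,j]). Assembling:

S = [[7.5833, 1.6667, 0.1667],
 [1.6667, 6.6667, 1.3333],
 [0.1667, 1.3333, 0.3333]]


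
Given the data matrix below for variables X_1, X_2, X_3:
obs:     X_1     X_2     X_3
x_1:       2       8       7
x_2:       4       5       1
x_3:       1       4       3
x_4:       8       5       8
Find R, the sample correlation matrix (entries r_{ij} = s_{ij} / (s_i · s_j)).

Step 1 — column means:
  mean(X_1) = (2 + 4 + 1 + 8) / 4 = 15/4 = 3.75
  mean(X_2) = (8 + 5 + 4 + 5) / 4 = 22/4 = 5.5
  mean(X_3) = (7 + 1 + 3 + 8) / 4 = 19/4 = 4.75

Step 2 — sample variances and covariances s[i,j] = (1/(n-1)) · Σ_k (x_{k,i} - mean_i) · (x_{k,j} - mean_j), with n-1 = 3:
  s[X_1,X_1] = ((-1.75)·(-1.75) + (0.25)·(0.25) + (-2.75)·(-2.75) + (4.25)·(4.25)) / 3 = 28.75/3 = 9.5833
  s[X_1,X_2] = ((-1.75)·(2.5) + (0.25)·(-0.5) + (-2.75)·(-1.5) + (4.25)·(-0.5)) / 3 = -2.5/3 = -0.8333
  s[X_1,X_3] = ((-1.75)·(2.25) + (0.25)·(-3.75) + (-2.75)·(-1.75) + (4.25)·(3.25)) / 3 = 13.75/3 = 4.5833
  s[X_2,X_2] = ((2.5)·(2.5) + (-0.5)·(-0.5) + (-1.5)·(-1.5) + (-0.5)·(-0.5)) / 3 = 9/3 = 3
  s[X_2,X_3] = ((2.5)·(2.25) + (-0.5)·(-3.75) + (-1.5)·(-1.75) + (-0.5)·(3.25)) / 3 = 8.5/3 = 2.8333
  s[X_3,X_3] = ((2.25)·(2.25) + (-3.75)·(-3.75) + (-1.75)·(-1.75) + (3.25)·(3.25)) / 3 = 32.75/3 = 10.9167
  Sample standard deviations s_i = √(s[i,i]):
  s(X_1) = √(9.5833) = 3.0957
  s(X_2) = √(3) = 1.7321
  s(X_3) = √(10.9167) = 3.304

Step 3 — r_{ij} = s_{ij} / (s_i · s_j):
  r[X_1,X_1] = 1 (diagonal).
  r[X_1,X_2] = -0.8333 / (3.0957 · 1.7321) = -0.8333 / 5.3619 = -0.1554
  r[X_1,X_3] = 4.5833 / (3.0957 · 3.304) = 4.5833 / 10.2283 = 0.4481
  r[X_2,X_2] = 1 (diagonal).
  r[X_2,X_3] = 2.8333 / (1.7321 · 3.304) = 2.8333 / 5.7228 = 0.4951
  r[X_3,X_3] = 1 (diagonal).

R is symmetric with unit diagonal. Assembling:

R = [[1, -0.1554, 0.4481],
 [-0.1554, 1, 0.4951],
 [0.4481, 0.4951, 1]]


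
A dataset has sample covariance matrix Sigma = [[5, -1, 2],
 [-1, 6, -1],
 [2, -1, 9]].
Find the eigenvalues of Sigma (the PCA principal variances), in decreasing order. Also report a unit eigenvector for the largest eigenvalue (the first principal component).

Step 1 — characteristic polynomial p(λ) = det(λI - Sigma) = λ³ - tr·λ² + c_1·λ - det, where tr = trace, c_1 = sum of the principal 2×2 minors, det = det(Sigma):
  tr = 5 + 6 + 9 = 20,
  c_1 = (5·6 - (-1)²) + (5·9 - (2)²) + (6·9 - (-1)²) = 29 + 41 + 53 = 123,
  det = 5·(6·9 - (-1)²) - (-1)·((-1)·9 - (-1)·(2)) + (2)·((-1)·(-1) - 6·(2)) = 5·(53) - (-1)·(-7) + (2)·(-11) = 236.
  So p(λ) = λ³ - 20λ² + 123λ - 236.
Step 2 — look for an integer root (rational root theorem: any rational root is an integer divisor of 236). Testing λ = 4:
  p(4) = 64 - 320 + 492 - 236 = 0  ✓
  Dividing out (λ - 4): p(λ) = (λ - 4)(λ² - 16λ + 59).
Step 3 — remaining eigenvalues from the quadratic λ² - 16λ + 59 = 0:
  Δ = 16² - 4·59 = 256 - 236 = 20,  λ = (16 ± √20)/2 = (16 ± 4.4721)/2 ≈ 10.2361 or 5.7639.
  Sorted: λ_1 = 10.2361,  λ_2 = 5.7639,  λ_3 = 4  (check: sum = 20 = tr ✓).

Step 4 — unit eigenvector for λ_1 ≈ 10.2361: v spans the null space of (Sigma - λ_1 I), whose rows are
  r_1 = (-5.2361, -1, 2),  r_2 = (-1, -4.2361, -1),  r_3 = (2, -1, -1.2361).
  v is orthogonal to every row, so take v ∝ r_1 × r_2 = ((-1)·(-1) - (2)·(-4.2361), (2)·(-1) - (-5.2361)·(-1), (-5.2361)·(-4.2361) - (-1)·(-1)) ≈ (9.4721, -7.2361, 21.1803).
  Let u = (9.4721, -7.2361, 21.1803).
  ||u|| = √((9.4721)² + (-7.2361)² + (21.1803)²) = √(590.6888) ≈ 24.3041,  v_1 = u/||u|| ≈ (0.3897, -0.2977, 0.8715) (||v_1|| = 1).

λ_1 = 10.2361,  λ_2 = 5.7639,  λ_3 = 4;  v_1 ≈ (0.3897, -0.2977, 0.8715)


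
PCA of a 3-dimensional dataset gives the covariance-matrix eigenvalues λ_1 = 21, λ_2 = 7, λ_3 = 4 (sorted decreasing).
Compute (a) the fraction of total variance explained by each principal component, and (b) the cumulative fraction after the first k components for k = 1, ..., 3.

Step 1 — total variance = trace(Sigma) = Σ λ_i = 21 + 7 + 4 = 32.

Step 2 — fraction explained by component i = λ_i / Σ λ:
  PC1: 21/32 = 0.6562
  PC2: 7/32 = 0.2188
  PC3: 4/32 = 0.125

Step 3 — cumulative fraction after k components = (λ_1 + ... + λ_k) / Σ λ:
  k = 1: 21/32 = 0.6562
  k = 2: (21 + 7)/32 = 28/32 = 0.875
  k = 3: (21 + 7 + 4)/32 = 32/32 = 1

Summary (fraction, with percent):

explained: PC1 0.6562 (65.62%), PC2 0.2188 (21.88%), PC3 0.125 (12.5%);  cumulative: 0.6562, 0.875, 1


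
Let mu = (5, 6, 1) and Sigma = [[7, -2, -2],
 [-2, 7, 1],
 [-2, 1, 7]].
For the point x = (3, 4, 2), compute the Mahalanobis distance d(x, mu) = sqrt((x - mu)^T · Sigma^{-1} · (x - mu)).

Step 1 — centre the observation: (x - mu) = (-2, -2, 1).

Step 2 — invert Sigma (cofactor / det for 3×3, or solve directly):
  Sigma^{-1} = [[0.1667, 0.0417, 0.0417],
 [0.0417, 0.1563, -0.0104],
 [0.0417, -0.0104, 0.1562]].

Step 3 — form the quadratic (x - mu)^T · Sigma^{-1} · (x - mu):
  Sigma^{-1} · (x - mu) = (-0.375, -0.4063, 0.0938).
  (x - mu)^T · [Sigma^{-1} · (x - mu)] = (-2)·(-0.375) + (-2)·(-0.4063) + (1)·(0.0938) = 1.6562.

Step 4 — take square root: d = √(1.6562) ≈ 1.287.

d(x, mu) = √(1.6562) ≈ 1.287


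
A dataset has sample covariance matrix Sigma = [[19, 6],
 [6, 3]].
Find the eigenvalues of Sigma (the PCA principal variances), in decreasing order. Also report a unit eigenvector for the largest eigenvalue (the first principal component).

Step 1 — characteristic polynomial of 2×2 Sigma:
  det(Sigma - λI) = λ² - trace · λ + det = 0.
  trace = 19 + 3 = 22, det = 19·3 - (6)² = 21.
Step 2 — discriminant:
  Δ = trace² - 4·det = 484 - 84 = 400.
Step 3 — eigenvalues:
  λ = (trace ± √Δ)/2 = (22 ± 20)/2,
  λ_1 = 21,  λ_2 = 1.

Step 4 — unit eigenvector for λ_1: solve (Sigma - λ_1 I)v = 0. First row:
  (19 - 21)·v_x + (6)·v_y = 0, i.e. (-2)·v_x + (6)·v_y = 0,
  so v ∝ (b, λ_1 - a) = (6, 2) = u.
  ||u|| = √((6)² + (2)²) = √(40) ≈ 6.3246,
  v_1 = u/||u|| ≈ (0.9487, 0.3162) (||v_1|| = 1).

λ_1 = 21,  λ_2 = 1;  v_1 ≈ (0.9487, 0.3162)


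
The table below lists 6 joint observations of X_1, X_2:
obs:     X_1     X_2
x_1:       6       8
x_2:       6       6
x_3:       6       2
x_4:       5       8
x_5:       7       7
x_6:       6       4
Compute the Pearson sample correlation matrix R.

Step 1 — column means:
  mean(X_1) = (6 + 6 + 6 + 5 + 7 + 6) / 6 = 36/6 = 6
  mean(X_2) = (8 + 6 + 2 + 8 + 7 + 4) / 6 = 35/6 = 5.8333

Step 2 — sample variances and covariances s[i,j] = (1/(n-1)) · Σ_k (x_{k,i} - mean_i) · (x_{k,j} - mean_j), with n-1 = 5:
  s[X_1,X_1] = ((0)·(0) + (0)·(0) + (0)·(0) + (-1)·(-1) + (1)·(1) + (0)·(0)) / 5 = 2/5 = 0.4
  s[X_1,X_2] = ((0)·(2.1667) + (0)·(0.1667) + (0)·(-3.8333) + (-1)·(2.1667) + (1)·(1.1667) + (0)·(-1.8333)) / 5 = -1/5 = -0.2
  s[X_2,X_2] = ((2.1667)·(2.1667) + (0.1667)·(0.1667) + (-3.8333)·(-3.8333) + (2.1667)·(2.1667) + (1.1667)·(1.1667) + (-1.8333)·(-1.8333)) / 5 = 28.8333/5 = 5.7667
  Sample standard deviations s_i = √(s[i,i]):
  s(X_1) = √(0.4) = 0.6325
  s(X_2) = √(5.7667) = 2.4014

Step 3 — r_{ij} = s_{ij} / (s_i · s_j):
  r[X_1,X_1] = 1 (diagonal).
  r[X_1,X_2] = -0.2 / (0.6325 · 2.4014) = -0.2 / 1.5188 = -0.1317
  r[X_2,X_2] = 1 (diagonal).

R is symmetric with unit diagonal. Assembling:

R = [[1, -0.1317],
 [-0.1317, 1]]


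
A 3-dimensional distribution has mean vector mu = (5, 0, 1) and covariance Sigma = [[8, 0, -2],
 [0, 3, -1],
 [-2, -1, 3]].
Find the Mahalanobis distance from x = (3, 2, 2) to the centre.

Step 1 — centre the observation: (x - mu) = (-2, 2, 1).

Step 2 — invert Sigma (cofactor / det for 3×3, or solve directly):
  Sigma^{-1} = [[0.1538, 0.0385, 0.1154],
 [0.0385, 0.3846, 0.1538],
 [0.1154, 0.1538, 0.4615]].

Step 3 — form the quadratic (x - mu)^T · Sigma^{-1} · (x - mu):
  Sigma^{-1} · (x - mu) = (-0.1154, 0.8462, 0.5385).
  (x - mu)^T · [Sigma^{-1} · (x - mu)] = (-2)·(-0.1154) + (2)·(0.8462) + (1)·(0.5385) = 2.4615.

Step 4 — take square root: d = √(2.4615) ≈ 1.5689.

d(x, mu) = √(2.4615) ≈ 1.5689


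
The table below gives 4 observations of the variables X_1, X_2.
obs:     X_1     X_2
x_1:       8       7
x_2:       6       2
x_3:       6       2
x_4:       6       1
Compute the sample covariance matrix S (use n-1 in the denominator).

Step 1 — column means:
  mean(X_1) = (8 + 6 + 6 + 6) / 4 = 26/4 = 6.5
  mean(X_2) = (7 + 2 + 2 + 1) / 4 = 12/4 = 3

Step 2 — sample covariance S[i,j] = (1/(n-1)) · Σ_k (x_{k,i} - mean_i) · (x_{k,j} - mean_j), with n-1 = 3.
  S[X_1,X_1] = ((1.5)·(1.5) + (-0.5)·(-0.5) + (-0.5)·(-0.5) + (-0.5)·(-0.5)) / 3 = 3/3 = 1
  S[X_1,X_2] = ((1.5)·(4) + (-0.5)·(-1) + (-0.5)·(-1) + (-0.5)·(-2)) / 3 = 8/3 = 2.6667
  S[X_2,X_2] = ((4)·(4) + (-1)·(-1) + (-1)·(-1) + (-2)·(-2)) / 3 = 22/3 = 7.3333

S is symmetric (S[j,i] = S[i,j]). Assembling:

S = [[1, 2.6667],
 [2.6667, 7.3333]]


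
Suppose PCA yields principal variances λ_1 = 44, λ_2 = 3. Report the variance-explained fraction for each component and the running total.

Step 1 — total variance = trace(Sigma) = Σ λ_i = 44 + 3 = 47.

Step 2 — fraction explained by component i = λ_i / Σ λ:
  PC1: 44/47 = 0.9362
  PC2: 3/47 = 0.0638

Step 3 — cumulative fraction after k components = (λ_1 + ... + λ_k) / Σ λ:
  k = 1: 44/47 = 0.9362
  k = 2: (44 + 3)/47 = 47/47 = 1

Summary (fraction, with percent):

explained: PC1 0.9362 (93.62%), PC2 0.0638 (6.38%);  cumulative: 0.9362, 1


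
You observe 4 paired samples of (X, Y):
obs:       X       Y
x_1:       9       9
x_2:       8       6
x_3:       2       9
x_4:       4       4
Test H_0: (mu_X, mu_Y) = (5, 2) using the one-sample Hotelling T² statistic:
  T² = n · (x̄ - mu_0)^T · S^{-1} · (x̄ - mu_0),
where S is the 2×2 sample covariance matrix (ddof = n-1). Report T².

Step 1 — sample mean vector:
  mean(X) = (9 + 8 + 2 + 4) / 4 = 23/4 = 5.75
  mean(Y) = (9 + 6 + 9 + 4) / 4 = 28/4 = 7
  x̄ = (5.75, 7),  deviation x̄ - mu_0 = (5.75, 7) - (5, 2) = (0.75, 5).

Step 2 — sample covariance matrix, S[i,j] = (1/(n-1)) · Σ_k (x_{k,i} - mean_i) · (x_{k,j} - mean_j), divisor n-1 = 3:
  S[X,X] = ((3.25)·(3.25) + (2.25)·(2.25) + (-3.75)·(-3.75) + (-1.75)·(-1.75)) / 3 = 32.75/3 = 10.9167
  S[X,Y] = ((3.25)·(2) + (2.25)·(-1) + (-3.75)·(2) + (-1.75)·(-3)) / 3 = 2/3 = 0.6667
  S[Y,Y] = ((2)·(2) + (-1)·(-1) + (2)·(2) + (-3)·(-3)) / 3 = 18/3 = 6
  S = [[10.9167, 0.6667],
 [0.6667, 6]].

Step 3 — invert S. det(S) = 10.9167·6 - (0.6667)² = 65.0556.
  S^{-1} = (1/det) · [[d, -b], [-b, a]] = [[0.0922, -0.0102],
 [-0.0102, 0.1678]].

Step 4 — quadratic form (x̄ - mu_0)^T · S^{-1} · (x̄ - mu_0):
  S^{-1} · (x̄ - mu_0) = (0.0179, 0.8313),
  (x̄ - mu_0)^T · [...] = (0.75)·(0.0179) + (5)·(0.8313) = 4.1702.

Step 5 — scale by n: T² = 4 · 4.1702 = 16.6806.

T² ≈ 16.6806


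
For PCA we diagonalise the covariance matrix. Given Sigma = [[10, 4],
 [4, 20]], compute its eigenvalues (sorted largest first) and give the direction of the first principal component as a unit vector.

Step 1 — characteristic polynomial of 2×2 Sigma:
  det(Sigma - λI) = λ² - trace · λ + det = 0.
  trace = 10 + 20 = 30, det = 10·20 - (4)² = 184.
Step 2 — discriminant:
  Δ = trace² - 4·det = 900 - 736 = 164.
Step 3 — eigenvalues:
  λ = (trace ± √Δ)/2 = (30 ± 12.8062)/2,
  λ_1 = 21.4031,  λ_2 = 8.5969.

Step 4 — unit eigenvector for λ_1: solve (Sigma - λ_1 I)v = 0. First row:
  (10 - 21.4031)·v_x + (4)·v_y = 0, i.e. (-11.4031)·v_x + (4)·v_y = 0,
  so v ∝ (b, λ_1 - a) = (4, 11.4031) = u.
  ||u|| = √((4)² + (11.4031)²) = √(146.0312) ≈ 12.0843,
  v_1 = u/||u|| ≈ (0.331, 0.9436) (||v_1|| = 1).

λ_1 = 21.4031,  λ_2 = 8.5969;  v_1 ≈ (0.331, 0.9436)


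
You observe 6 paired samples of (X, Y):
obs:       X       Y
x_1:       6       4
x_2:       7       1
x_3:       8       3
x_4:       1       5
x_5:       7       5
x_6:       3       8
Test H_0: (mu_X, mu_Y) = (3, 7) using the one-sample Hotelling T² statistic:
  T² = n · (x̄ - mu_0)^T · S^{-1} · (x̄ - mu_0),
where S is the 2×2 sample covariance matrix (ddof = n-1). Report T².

Step 1 — sample mean vector:
  mean(X) = (6 + 7 + 8 + 1 + 7 + 3) / 6 = 32/6 = 5.3333
  mean(Y) = (4 + 1 + 3 + 5 + 5 + 8) / 6 = 26/6 = 4.3333
  x̄ = (5.3333, 4.3333),  deviation x̄ - mu_0 = (5.3333, 4.3333) - (3, 7) = (2.3333, -2.6667).

Step 2 — sample covariance matrix, S[i,j] = (1/(n-1)) · Σ_k (x_{k,i} - mean_i) · (x_{k,j} - mean_j), divisor n-1 = 5:
  S[X,X] = ((0.6667)·(0.6667) + (1.6667)·(1.6667) + (2.6667)·(2.6667) + (-4.3333)·(-4.3333) + (1.6667)·(1.6667) + (-2.3333)·(-2.3333)) / 5 = 37.3333/5 = 7.4667
  S[X,Y] = ((0.6667)·(-0.3333) + (1.6667)·(-3.3333) + (2.6667)·(-1.3333) + (-4.3333)·(0.6667) + (1.6667)·(0.6667) + (-2.3333)·(3.6667)) / 5 = -19.6667/5 = -3.9333
  S[Y,Y] = ((-0.3333)·(-0.3333) + (-3.3333)·(-3.3333) + (-1.3333)·(-1.3333) + (0.6667)·(0.6667) + (0.6667)·(0.6667) + (3.6667)·(3.6667)) / 5 = 27.3333/5 = 5.4667
  S = [[7.4667, -3.9333],
 [-3.9333, 5.4667]].

Step 3 — invert S. det(S) = 7.4667·5.4667 - (-3.9333)² = 25.3467.
  S^{-1} = (1/det) · [[d, -b], [-b, a]] = [[0.2157, 0.1552],
 [0.1552, 0.2946]].

Step 4 — quadratic form (x̄ - mu_0)^T · S^{-1} · (x̄ - mu_0):
  S^{-1} · (x̄ - mu_0) = (0.0894, -0.4235),
  (x̄ - mu_0)^T · [...] = (2.3333)·(0.0894) + (-2.6667)·(-0.4235) = 1.3379.

Step 5 — scale by n: T² = 6 · 1.3379 = 8.0274.

T² ≈ 8.0274


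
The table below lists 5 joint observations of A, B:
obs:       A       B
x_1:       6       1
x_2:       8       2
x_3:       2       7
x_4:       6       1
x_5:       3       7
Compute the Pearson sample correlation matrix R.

Step 1 — column means:
  mean(A) = (6 + 8 + 2 + 6 + 3) / 5 = 25/5 = 5
  mean(B) = (1 + 2 + 7 + 1 + 7) / 5 = 18/5 = 3.6

Step 2 — sample variances and covariances s[i,j] = (1/(n-1)) · Σ_k (x_{k,i} - mean_i) · (x_{k,j} - mean_j), with n-1 = 4:
  s[A,A] = ((1)·(1) + (3)·(3) + (-3)·(-3) + (1)·(1) + (-2)·(-2)) / 4 = 24/4 = 6
  s[A,B] = ((1)·(-2.6) + (3)·(-1.6) + (-3)·(3.4) + (1)·(-2.6) + (-2)·(3.4)) / 4 = -27/4 = -6.75
  s[B,B] = ((-2.6)·(-2.6) + (-1.6)·(-1.6) + (3.4)·(3.4) + (-2.6)·(-2.6) + (3.4)·(3.4)) / 4 = 39.2/4 = 9.8
  Sample standard deviations s_i = √(s[i,i]):
  s(A) = √(6) = 2.4495
  s(B) = √(9.8) = 3.1305

Step 3 — r_{ij} = s_{ij} / (s_i · s_j):
  r[A,A] = 1 (diagonal).
  r[A,B] = -6.75 / (2.4495 · 3.1305) = -6.75 / 7.6681 = -0.8803
  r[B,B] = 1 (diagonal).

R is symmetric with unit diagonal. Assembling:

R = [[1, -0.8803],
 [-0.8803, 1]]


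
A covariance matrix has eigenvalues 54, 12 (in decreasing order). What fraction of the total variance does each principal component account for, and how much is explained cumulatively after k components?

Step 1 — total variance = trace(Sigma) = Σ λ_i = 54 + 12 = 66.

Step 2 — fraction explained by component i = λ_i / Σ λ:
  PC1: 54/66 = 0.8182
  PC2: 12/66 = 0.1818

Step 3 — cumulative fraction after k components = (λ_1 + ... + λ_k) / Σ λ:
  k = 1: 54/66 = 0.8182
  k = 2: (54 + 12)/66 = 66/66 = 1

Summary (fraction, with percent):

explained: PC1 0.8182 (81.82%), PC2 0.1818 (18.18%);  cumulative: 0.8182, 1


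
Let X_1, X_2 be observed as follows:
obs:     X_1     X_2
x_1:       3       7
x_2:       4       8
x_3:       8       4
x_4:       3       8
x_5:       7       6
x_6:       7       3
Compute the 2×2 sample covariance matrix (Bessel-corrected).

Step 1 — column means:
  mean(X_1) = (3 + 4 + 8 + 3 + 7 + 7) / 6 = 32/6 = 5.3333
  mean(X_2) = (7 + 8 + 4 + 8 + 6 + 3) / 6 = 36/6 = 6

Step 2 — sample covariance S[i,j] = (1/(n-1)) · Σ_k (x_{k,i} - mean_i) · (x_{k,j} - mean_j), with n-1 = 5.
  S[X_1,X_1] = ((-2.3333)·(-2.3333) + (-1.3333)·(-1.3333) + (2.6667)·(2.6667) + (-2.3333)·(-2.3333) + (1.6667)·(1.6667) + (1.6667)·(1.6667)) / 5 = 25.3333/5 = 5.0667
  S[X_1,X_2] = ((-2.3333)·(1) + (-1.3333)·(2) + (2.6667)·(-2) + (-2.3333)·(2) + (1.6667)·(0) + (1.6667)·(-3)) / 5 = -20/5 = -4
  S[X_2,X_2] = ((1)·(1) + (2)·(2) + (-2)·(-2) + (2)·(2) + (0)·(0) + (-3)·(-3)) / 5 = 22/5 = 4.4

S is symmetric (S[j,i] = S[i,j]). Assembling:

S = [[5.0667, -4],
 [-4, 4.4]]


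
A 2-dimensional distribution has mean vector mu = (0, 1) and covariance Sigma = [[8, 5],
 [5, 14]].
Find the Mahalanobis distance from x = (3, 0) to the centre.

Step 1 — centre the observation: (x - mu) = (3, -1).

Step 2 — invert Sigma. det(Sigma) = 8·14 - (5)² = 87.
  Sigma^{-1} = (1/det) · [[d, -b], [-b, a]] = [[0.1609, -0.0575],
 [-0.0575, 0.092]].

Step 3 — form the quadratic (x - mu)^T · Sigma^{-1} · (x - mu):
  Sigma^{-1} · (x - mu) = (0.5402, -0.2644).
  (x - mu)^T · [Sigma^{-1} · (x - mu)] = (3)·(0.5402) + (-1)·(-0.2644) = 1.8851.

Step 4 — take square root: d = √(1.8851) ≈ 1.373.

d(x, mu) = √(1.8851) ≈ 1.373


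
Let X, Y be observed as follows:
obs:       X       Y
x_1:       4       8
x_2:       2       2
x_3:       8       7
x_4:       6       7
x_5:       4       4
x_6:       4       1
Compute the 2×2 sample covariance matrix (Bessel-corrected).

Step 1 — column means:
  mean(X) = (4 + 2 + 8 + 6 + 4 + 4) / 6 = 28/6 = 4.6667
  mean(Y) = (8 + 2 + 7 + 7 + 4 + 1) / 6 = 29/6 = 4.8333

Step 2 — sample covariance S[i,j] = (1/(n-1)) · Σ_k (x_{k,i} - mean_i) · (x_{k,j} - mean_j), with n-1 = 5.
  S[X,X] = ((-0.6667)·(-0.6667) + (-2.6667)·(-2.6667) + (3.3333)·(3.3333) + (1.3333)·(1.3333) + (-0.6667)·(-0.6667) + (-0.6667)·(-0.6667)) / 5 = 21.3333/5 = 4.2667
  S[X,Y] = ((-0.6667)·(3.1667) + (-2.6667)·(-2.8333) + (3.3333)·(2.1667) + (1.3333)·(2.1667) + (-0.6667)·(-0.8333) + (-0.6667)·(-3.8333)) / 5 = 18.6667/5 = 3.7333
  S[Y,Y] = ((3.1667)·(3.1667) + (-2.8333)·(-2.8333) + (2.1667)·(2.1667) + (2.1667)·(2.1667) + (-0.8333)·(-0.8333) + (-3.8333)·(-3.8333)) / 5 = 42.8333/5 = 8.5667

S is symmetric (S[j,i] = S[i,j]). Assembling:

S = [[4.2667, 3.7333],
 [3.7333, 8.5667]]


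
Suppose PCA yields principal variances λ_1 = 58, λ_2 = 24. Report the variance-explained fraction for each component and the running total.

Step 1 — total variance = trace(Sigma) = Σ λ_i = 58 + 24 = 82.

Step 2 — fraction explained by component i = λ_i / Σ λ:
  PC1: 58/82 = 0.7073
  PC2: 24/82 = 0.2927

Step 3 — cumulative fraction after k components = (λ_1 + ... + λ_k) / Σ λ:
  k = 1: 58/82 = 0.7073
  k = 2: (58 + 24)/82 = 82/82 = 1

Summary (fraction, with percent):

explained: PC1 0.7073 (70.73%), PC2 0.2927 (29.27%);  cumulative: 0.7073, 1


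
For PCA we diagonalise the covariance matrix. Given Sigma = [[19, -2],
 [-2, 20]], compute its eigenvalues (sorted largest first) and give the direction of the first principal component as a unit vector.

Step 1 — characteristic polynomial of 2×2 Sigma:
  det(Sigma - λI) = λ² - trace · λ + det = 0.
  trace = 19 + 20 = 39, det = 19·20 - (-2)² = 376.
Step 2 — discriminant:
  Δ = trace² - 4·det = 1521 - 1504 = 17.
Step 3 — eigenvalues:
  λ = (trace ± √Δ)/2 = (39 ± 4.1231)/2,
  λ_1 = 21.5616,  λ_2 = 17.4384.

Step 4 — unit eigenvector for λ_1: solve (Sigma - λ_1 I)v = 0. First row:
  (19 - 21.5616)·v_x + (-2)·v_y = 0, i.e. (-2.5616)·v_x + (-2)·v_y = 0,
  so v ∝ (b, λ_1 - a) = (-2, 2.5616); multiply by -1 so the first entry is positive: u = (2, -2.5616).
  ||u|| = √((2)² + (-2.5616)²) = √(10.5616) ≈ 3.2499,
  v_1 = u/||u|| ≈ (0.6154, -0.7882) (||v_1|| = 1).

λ_1 = 21.5616,  λ_2 = 17.4384;  v_1 ≈ (0.6154, -0.7882)


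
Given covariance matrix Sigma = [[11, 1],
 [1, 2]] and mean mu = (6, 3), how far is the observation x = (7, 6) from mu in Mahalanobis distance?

Step 1 — centre the observation: (x - mu) = (1, 3).

Step 2 — invert Sigma. det(Sigma) = 11·2 - (1)² = 21.
  Sigma^{-1} = (1/det) · [[d, -b], [-b, a]] = [[0.0952, -0.0476],
 [-0.0476, 0.5238]].

Step 3 — form the quadratic (x - mu)^T · Sigma^{-1} · (x - mu):
  Sigma^{-1} · (x - mu) = (-0.0476, 1.5238).
  (x - mu)^T · [Sigma^{-1} · (x - mu)] = (1)·(-0.0476) + (3)·(1.5238) = 4.5238.

Step 4 — take square root: d = √(4.5238) ≈ 2.1269.

d(x, mu) = √(4.5238) ≈ 2.1269


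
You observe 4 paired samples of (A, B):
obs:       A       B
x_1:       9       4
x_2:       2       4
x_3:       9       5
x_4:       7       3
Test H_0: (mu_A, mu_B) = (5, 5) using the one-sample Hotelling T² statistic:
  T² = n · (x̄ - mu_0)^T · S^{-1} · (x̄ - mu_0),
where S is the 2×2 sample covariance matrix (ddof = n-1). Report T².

Step 1 — sample mean vector:
  mean(A) = (9 + 2 + 9 + 7) / 4 = 27/4 = 6.75
  mean(B) = (4 + 4 + 5 + 3) / 4 = 16/4 = 4
  x̄ = (6.75, 4),  deviation x̄ - mu_0 = (6.75, 4) - (5, 5) = (1.75, -1).

Step 2 — sample covariance matrix, S[i,j] = (1/(n-1)) · Σ_k (x_{k,i} - mean_i) · (x_{k,j} - mean_j), divisor n-1 = 3:
  S[A,A] = ((2.25)·(2.25) + (-4.75)·(-4.75) + (2.25)·(2.25) + (0.25)·(0.25)) / 3 = 32.75/3 = 10.9167
  S[A,B] = ((2.25)·(0) + (-4.75)·(0) + (2.25)·(1) + (0.25)·(-1)) / 3 = 2/3 = 0.6667
  S[B,B] = ((0)·(0) + (0)·(0) + (1)·(1) + (-1)·(-1)) / 3 = 2/3 = 0.6667
  S = [[10.9167, 0.6667],
 [0.6667, 0.6667]].

Step 3 — invert S. det(S) = 10.9167·0.6667 - (0.6667)² = 6.8333.
  S^{-1} = (1/det) · [[d, -b], [-b, a]] = [[0.0976, -0.0976],
 [-0.0976, 1.5976]].

Step 4 — quadratic form (x̄ - mu_0)^T · S^{-1} · (x̄ - mu_0):
  S^{-1} · (x̄ - mu_0) = (0.2683, -1.7683),
  (x̄ - mu_0)^T · [...] = (1.75)·(0.2683) + (-1)·(-1.7683) = 2.2378.

Step 5 — scale by n: T² = 4 · 2.2378 = 8.9512.

T² ≈ 8.9512


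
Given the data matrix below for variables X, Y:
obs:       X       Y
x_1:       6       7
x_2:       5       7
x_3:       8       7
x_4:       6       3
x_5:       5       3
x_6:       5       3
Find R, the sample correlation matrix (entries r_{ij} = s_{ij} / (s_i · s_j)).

Step 1 — column means:
  mean(X) = (6 + 5 + 8 + 6 + 5 + 5) / 6 = 35/6 = 5.8333
  mean(Y) = (7 + 7 + 7 + 3 + 3 + 3) / 6 = 30/6 = 5

Step 2 — sample variances and covariances s[i,j] = (1/(n-1)) · Σ_k (x_{k,i} - mean_i) · (x_{k,j} - mean_j), with n-1 = 5:
  s[X,X] = ((0.1667)·(0.1667) + (-0.8333)·(-0.8333) + (2.1667)·(2.1667) + (0.1667)·(0.1667) + (-0.8333)·(-0.8333) + (-0.8333)·(-0.8333)) / 5 = 6.8333/5 = 1.3667
  s[X,Y] = ((0.1667)·(2) + (-0.8333)·(2) + (2.1667)·(2) + (0.1667)·(-2) + (-0.8333)·(-2) + (-0.8333)·(-2)) / 5 = 6/5 = 1.2
  s[Y,Y] = ((2)·(2) + (2)·(2) + (2)·(2) + (-2)·(-2) + (-2)·(-2) + (-2)·(-2)) / 5 = 24/5 = 4.8
  Sample standard deviations s_i = √(s[i,i]):
  s(X) = √(1.3667) = 1.169
  s(Y) = √(4.8) = 2.1909

Step 3 — r_{ij} = s_{ij} / (s_i · s_j):
  r[X,X] = 1 (diagonal).
  r[X,Y] = 1.2 / (1.169 · 2.1909) = 1.2 / 2.5612 = 0.4685
  r[Y,Y] = 1 (diagonal).

R is symmetric with unit diagonal. Assembling:

R = [[1, 0.4685],
 [0.4685, 1]]


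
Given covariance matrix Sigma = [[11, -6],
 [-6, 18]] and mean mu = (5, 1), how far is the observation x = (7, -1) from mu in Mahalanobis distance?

Step 1 — centre the observation: (x - mu) = (2, -2).

Step 2 — invert Sigma. det(Sigma) = 11·18 - (-6)² = 162.
  Sigma^{-1} = (1/det) · [[d, -b], [-b, a]] = [[0.1111, 0.037],
 [0.037, 0.0679]].

Step 3 — form the quadratic (x - mu)^T · Sigma^{-1} · (x - mu):
  Sigma^{-1} · (x - mu) = (0.1481, -0.0617).
  (x - mu)^T · [Sigma^{-1} · (x - mu)] = (2)·(0.1481) + (-2)·(-0.0617) = 0.4198.

Step 4 — take square root: d = √(0.4198) ≈ 0.6479.

d(x, mu) = √(0.4198) ≈ 0.6479


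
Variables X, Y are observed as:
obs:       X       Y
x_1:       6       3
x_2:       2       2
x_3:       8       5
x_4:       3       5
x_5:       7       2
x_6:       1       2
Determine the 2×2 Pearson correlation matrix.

Step 1 — column means:
  mean(X) = (6 + 2 + 8 + 3 + 7 + 1) / 6 = 27/6 = 4.5
  mean(Y) = (3 + 2 + 5 + 5 + 2 + 2) / 6 = 19/6 = 3.1667

Step 2 — sample variances and covariances s[i,j] = (1/(n-1)) · Σ_k (x_{k,i} - mean_i) · (x_{k,j} - mean_j), with n-1 = 5:
  s[X,X] = ((1.5)·(1.5) + (-2.5)·(-2.5) + (3.5)·(3.5) + (-1.5)·(-1.5) + (2.5)·(2.5) + (-3.5)·(-3.5)) / 5 = 41.5/5 = 8.3
  s[X,Y] = ((1.5)·(-0.1667) + (-2.5)·(-1.1667) + (3.5)·(1.8333) + (-1.5)·(1.8333) + (2.5)·(-1.1667) + (-3.5)·(-1.1667)) / 5 = 7.5/5 = 1.5
  s[Y,Y] = ((-0.1667)·(-0.1667) + (-1.1667)·(-1.1667) + (1.8333)·(1.8333) + (1.8333)·(1.8333) + (-1.1667)·(-1.1667) + (-1.1667)·(-1.1667)) / 5 = 10.8333/5 = 2.1667
  Sample standard deviations s_i = √(s[i,i]):
  s(X) = √(8.3) = 2.881
  s(Y) = √(2.1667) = 1.472

Step 3 — r_{ij} = s_{ij} / (s_i · s_j):
  r[X,X] = 1 (diagonal).
  r[X,Y] = 1.5 / (2.881 · 1.472) = 1.5 / 4.2407 = 0.3537
  r[Y,Y] = 1 (diagonal).

R is symmetric with unit diagonal. Assembling:

R = [[1, 0.3537],
 [0.3537, 1]]


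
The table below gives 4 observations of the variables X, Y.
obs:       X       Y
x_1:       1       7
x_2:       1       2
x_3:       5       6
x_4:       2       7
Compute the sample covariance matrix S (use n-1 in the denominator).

Step 1 — column means:
  mean(X) = (1 + 1 + 5 + 2) / 4 = 9/4 = 2.25
  mean(Y) = (7 + 2 + 6 + 7) / 4 = 22/4 = 5.5

Step 2 — sample covariance S[i,j] = (1/(n-1)) · Σ_k (x_{k,i} - mean_i) · (x_{k,j} - mean_j), with n-1 = 3.
  S[X,X] = ((-1.25)·(-1.25) + (-1.25)·(-1.25) + (2.75)·(2.75) + (-0.25)·(-0.25)) / 3 = 10.75/3 = 3.5833
  S[X,Y] = ((-1.25)·(1.5) + (-1.25)·(-3.5) + (2.75)·(0.5) + (-0.25)·(1.5)) / 3 = 3.5/3 = 1.1667
  S[Y,Y] = ((1.5)·(1.5) + (-3.5)·(-3.5) + (0.5)·(0.5) + (1.5)·(1.5)) / 3 = 17/3 = 5.6667

S is symmetric (S[j,i] = S[i,j]). Assembling:

S = [[3.5833, 1.1667],
 [1.1667, 5.6667]]


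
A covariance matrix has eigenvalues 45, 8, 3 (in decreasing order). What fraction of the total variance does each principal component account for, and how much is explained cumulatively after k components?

Step 1 — total variance = trace(Sigma) = Σ λ_i = 45 + 8 + 3 = 56.

Step 2 — fraction explained by component i = λ_i / Σ λ:
  PC1: 45/56 = 0.8036
  PC2: 8/56 = 0.1429
  PC3: 3/56 = 0.0536

Step 3 — cumulative fraction after k components = (λ_1 + ... + λ_k) / Σ λ:
  k = 1: 45/56 = 0.8036
  k = 2: (45 + 8)/56 = 53/56 = 0.9464
  k = 3: (45 + 8 + 3)/56 = 56/56 = 1

Summary (fraction, with percent):

explained: PC1 0.8036 (80.36%), PC2 0.1429 (14.29%), PC3 0.0536 (5.36%);  cumulative: 0.8036, 0.9464, 1


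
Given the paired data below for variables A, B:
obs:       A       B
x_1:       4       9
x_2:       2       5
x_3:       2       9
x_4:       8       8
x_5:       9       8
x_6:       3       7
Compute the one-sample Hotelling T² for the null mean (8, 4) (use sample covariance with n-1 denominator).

Step 1 — sample mean vector:
  mean(A) = (4 + 2 + 2 + 8 + 9 + 3) / 6 = 28/6 = 4.6667
  mean(B) = (9 + 5 + 9 + 8 + 8 + 7) / 6 = 46/6 = 7.6667
  x̄ = (4.6667, 7.6667),  deviation x̄ - mu_0 = (4.6667, 7.6667) - (8, 4) = (-3.3333, 3.6667).

Step 2 — sample covariance matrix, S[i,j] = (1/(n-1)) · Σ_k (x_{k,i} - mean_i) · (x_{k,j} - mean_j), divisor n-1 = 5:
  S[A,A] = ((-0.6667)·(-0.6667) + (-2.6667)·(-2.6667) + (-2.6667)·(-2.6667) + (3.3333)·(3.3333) + (4.3333)·(4.3333) + (-1.6667)·(-1.6667)) / 5 = 47.3333/5 = 9.4667
  S[A,B] = ((-0.6667)·(1.3333) + (-2.6667)·(-2.6667) + (-2.6667)·(1.3333) + (3.3333)·(0.3333) + (4.3333)·(0.3333) + (-1.6667)·(-0.6667)) / 5 = 6.3333/5 = 1.2667
  S[B,B] = ((1.3333)·(1.3333) + (-2.6667)·(-2.6667) + (1.3333)·(1.3333) + (0.3333)·(0.3333) + (0.3333)·(0.3333) + (-0.6667)·(-0.6667)) / 5 = 11.3333/5 = 2.2667
  S = [[9.4667, 1.2667],
 [1.2667, 2.2667]].

Step 3 — invert S. det(S) = 9.4667·2.2667 - (1.2667)² = 19.8533.
  S^{-1} = (1/det) · [[d, -b], [-b, a]] = [[0.1142, -0.0638],
 [-0.0638, 0.4768]].

Step 4 — quadratic form (x̄ - mu_0)^T · S^{-1} · (x̄ - mu_0):
  S^{-1} · (x̄ - mu_0) = (-0.6145, 1.961),
  (x̄ - mu_0)^T · [...] = (-3.3333)·(-0.6145) + (3.6667)·(1.961) = 9.2389.

Step 5 — scale by n: T² = 6 · 9.2389 = 55.4332.

T² ≈ 55.4332


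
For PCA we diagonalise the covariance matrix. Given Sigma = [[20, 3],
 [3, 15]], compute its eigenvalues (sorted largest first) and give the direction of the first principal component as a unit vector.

Step 1 — characteristic polynomial of 2×2 Sigma:
  det(Sigma - λI) = λ² - trace · λ + det = 0.
  trace = 20 + 15 = 35, det = 20·15 - (3)² = 291.
Step 2 — discriminant:
  Δ = trace² - 4·det = 1225 - 1164 = 61.
Step 3 — eigenvalues:
  λ = (trace ± √Δ)/2 = (35 ± 7.8102)/2,
  λ_1 = 21.4051,  λ_2 = 13.5949.

Step 4 — unit eigenvector for λ_1: solve (Sigma - λ_1 I)v = 0. First row:
  (20 - 21.4051)·v_x + (3)·v_y = 0, i.e. (-1.4051)·v_x + (3)·v_y = 0,
  so v ∝ (b, λ_1 - a) = (3, 1.4051) = u.
  ||u|| = √((3)² + (1.4051)²) = √(10.9744) ≈ 3.3128,
  v_1 = u/||u|| ≈ (0.9056, 0.4242) (||v_1|| = 1).

λ_1 = 21.4051,  λ_2 = 13.5949;  v_1 ≈ (0.9056, 0.4242)


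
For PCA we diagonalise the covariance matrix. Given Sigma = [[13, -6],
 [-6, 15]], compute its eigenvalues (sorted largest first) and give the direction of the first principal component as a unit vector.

Step 1 — characteristic polynomial of 2×2 Sigma:
  det(Sigma - λI) = λ² - trace · λ + det = 0.
  trace = 13 + 15 = 28, det = 13·15 - (-6)² = 159.
Step 2 — discriminant:
  Δ = trace² - 4·det = 784 - 636 = 148.
Step 3 — eigenvalues:
  λ = (trace ± √Δ)/2 = (28 ± 12.1655)/2,
  λ_1 = 20.0828,  λ_2 = 7.9172.

Step 4 — unit eigenvector for λ_1: solve (Sigma - λ_1 I)v = 0. First row:
  (13 - 20.0828)·v_x + (-6)·v_y = 0, i.e. (-7.0828)·v_x + (-6)·v_y = 0,
  so v ∝ (b, λ_1 - a) = (-6, 7.0828); multiply by -1 so the first entry is positive: u = (6, -7.0828).
  ||u|| = √((6)² + (-7.0828)²) = √(86.1655) ≈ 9.2825,
  v_1 = u/||u|| ≈ (0.6464, -0.763) (||v_1|| = 1).

λ_1 = 20.0828,  λ_2 = 7.9172;  v_1 ≈ (0.6464, -0.763)


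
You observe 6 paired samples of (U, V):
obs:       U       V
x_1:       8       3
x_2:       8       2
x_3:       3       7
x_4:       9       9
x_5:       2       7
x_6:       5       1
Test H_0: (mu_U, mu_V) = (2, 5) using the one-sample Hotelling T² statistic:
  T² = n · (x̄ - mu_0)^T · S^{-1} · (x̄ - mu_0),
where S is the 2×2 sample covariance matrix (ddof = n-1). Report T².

Step 1 — sample mean vector:
  mean(U) = (8 + 8 + 3 + 9 + 2 + 5) / 6 = 35/6 = 5.8333
  mean(V) = (3 + 2 + 7 + 9 + 7 + 1) / 6 = 29/6 = 4.8333
  x̄ = (5.8333, 4.8333),  deviation x̄ - mu_0 = (5.8333, 4.8333) - (2, 5) = (3.8333, -0.1667).

Step 2 — sample covariance matrix, S[i,j] = (1/(n-1)) · Σ_k (x_{k,i} - mean_i) · (x_{k,j} - mean_j), divisor n-1 = 5:
  S[U,U] = ((2.1667)·(2.1667) + (2.1667)·(2.1667) + (-2.8333)·(-2.8333) + (3.1667)·(3.1667) + (-3.8333)·(-3.8333) + (-0.8333)·(-0.8333)) / 5 = 42.8333/5 = 8.5667
  S[U,V] = ((2.1667)·(-1.8333) + (2.1667)·(-2.8333) + (-2.8333)·(2.1667) + (3.1667)·(4.1667) + (-3.8333)·(2.1667) + (-0.8333)·(-3.8333)) / 5 = -8.1667/5 = -1.6333
  S[V,V] = ((-1.8333)·(-1.8333) + (-2.8333)·(-2.8333) + (2.1667)·(2.1667) + (4.1667)·(4.1667) + (2.1667)·(2.1667) + (-3.8333)·(-3.8333)) / 5 = 52.8333/5 = 10.5667
  S = [[8.5667, -1.6333],
 [-1.6333, 10.5667]].

Step 3 — invert S. det(S) = 8.5667·10.5667 - (-1.6333)² = 87.8533.
  S^{-1} = (1/det) · [[d, -b], [-b, a]] = [[0.1203, 0.0186],
 [0.0186, 0.0975]].

Step 4 — quadratic form (x̄ - mu_0)^T · S^{-1} · (x̄ - mu_0):
  S^{-1} · (x̄ - mu_0) = (0.458, 0.055),
  (x̄ - mu_0)^T · [...] = (3.8333)·(0.458) + (-0.1667)·(0.055) = 1.7463.

Step 5 — scale by n: T² = 6 · 1.7463 = 10.4781.

T² ≈ 10.4781


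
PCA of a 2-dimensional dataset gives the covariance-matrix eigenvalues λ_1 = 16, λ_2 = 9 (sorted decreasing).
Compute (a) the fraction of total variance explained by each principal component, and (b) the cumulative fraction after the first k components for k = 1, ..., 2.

Step 1 — total variance = trace(Sigma) = Σ λ_i = 16 + 9 = 25.

Step 2 — fraction explained by component i = λ_i / Σ λ:
  PC1: 16/25 = 0.64
  PC2: 9/25 = 0.36

Step 3 — cumulative fraction after k components = (λ_1 + ... + λ_k) / Σ λ:
  k = 1: 16/25 = 0.64
  k = 2: (16 + 9)/25 = 25/25 = 1

Summary (fraction, with percent):

explained: PC1 0.64 (64%), PC2 0.36 (36%);  cumulative: 0.64, 1


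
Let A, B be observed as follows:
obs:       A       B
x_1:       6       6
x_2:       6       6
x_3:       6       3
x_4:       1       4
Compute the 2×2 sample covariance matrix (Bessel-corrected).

Step 1 — column means:
  mean(A) = (6 + 6 + 6 + 1) / 4 = 19/4 = 4.75
  mean(B) = (6 + 6 + 3 + 4) / 4 = 19/4 = 4.75

Step 2 — sample covariance S[i,j] = (1/(n-1)) · Σ_k (x_{k,i} - mean_i) · (x_{k,j} - mean_j), with n-1 = 3.
  S[A,A] = ((1.25)·(1.25) + (1.25)·(1.25) + (1.25)·(1.25) + (-3.75)·(-3.75)) / 3 = 18.75/3 = 6.25
  S[A,B] = ((1.25)·(1.25) + (1.25)·(1.25) + (1.25)·(-1.75) + (-3.75)·(-0.75)) / 3 = 3.75/3 = 1.25
  S[B,B] = ((1.25)·(1.25) + (1.25)·(1.25) + (-1.75)·(-1.75) + (-0.75)·(-0.75)) / 3 = 6.75/3 = 2.25

S is symmetric (S[j,i] = S[i,j]). Assembling:

S = [[6.25, 1.25],
 [1.25, 2.25]]


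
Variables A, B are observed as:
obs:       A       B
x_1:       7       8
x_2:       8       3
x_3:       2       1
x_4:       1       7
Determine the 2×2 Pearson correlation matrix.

Step 1 — column means:
  mean(A) = (7 + 8 + 2 + 1) / 4 = 18/4 = 4.5
  mean(B) = (8 + 3 + 1 + 7) / 4 = 19/4 = 4.75

Step 2 — sample variances and covariances s[i,j] = (1/(n-1)) · Σ_k (x_{k,i} - mean_i) · (x_{k,j} - mean_j), with n-1 = 3:
  s[A,A] = ((2.5)·(2.5) + (3.5)·(3.5) + (-2.5)·(-2.5) + (-3.5)·(-3.5)) / 3 = 37/3 = 12.3333
  s[A,B] = ((2.5)·(3.25) + (3.5)·(-1.75) + (-2.5)·(-3.75) + (-3.5)·(2.25)) / 3 = 3.5/3 = 1.1667
  s[B,B] = ((3.25)·(3.25) + (-1.75)·(-1.75) + (-3.75)·(-3.75) + (2.25)·(2.25)) / 3 = 32.75/3 = 10.9167
  Sample standard deviations s_i = √(s[i,i]):
  s(A) = √(12.3333) = 3.5119
  s(B) = √(10.9167) = 3.304

Step 3 — r_{ij} = s_{ij} / (s_i · s_j):
  r[A,A] = 1 (diagonal).
  r[A,B] = 1.1667 / (3.5119 · 3.304) = 1.1667 / 11.6034 = 0.1005
  r[B,B] = 1 (diagonal).

R is symmetric with unit diagonal. Assembling:

R = [[1, 0.1005],
 [0.1005, 1]]


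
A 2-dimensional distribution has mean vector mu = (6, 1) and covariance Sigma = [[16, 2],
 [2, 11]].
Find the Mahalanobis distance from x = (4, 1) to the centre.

Step 1 — centre the observation: (x - mu) = (-2, 0).

Step 2 — invert Sigma. det(Sigma) = 16·11 - (2)² = 172.
  Sigma^{-1} = (1/det) · [[d, -b], [-b, a]] = [[0.064, -0.0116],
 [-0.0116, 0.093]].

Step 3 — form the quadratic (x - mu)^T · Sigma^{-1} · (x - mu):
  Sigma^{-1} · (x - mu) = (-0.1279, 0.0233).
  (x - mu)^T · [Sigma^{-1} · (x - mu)] = (-2)·(-0.1279) + (0)·(0.0233) = 0.2558.

Step 4 — take square root: d = √(0.2558) ≈ 0.5058.

d(x, mu) = √(0.2558) ≈ 0.5058
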